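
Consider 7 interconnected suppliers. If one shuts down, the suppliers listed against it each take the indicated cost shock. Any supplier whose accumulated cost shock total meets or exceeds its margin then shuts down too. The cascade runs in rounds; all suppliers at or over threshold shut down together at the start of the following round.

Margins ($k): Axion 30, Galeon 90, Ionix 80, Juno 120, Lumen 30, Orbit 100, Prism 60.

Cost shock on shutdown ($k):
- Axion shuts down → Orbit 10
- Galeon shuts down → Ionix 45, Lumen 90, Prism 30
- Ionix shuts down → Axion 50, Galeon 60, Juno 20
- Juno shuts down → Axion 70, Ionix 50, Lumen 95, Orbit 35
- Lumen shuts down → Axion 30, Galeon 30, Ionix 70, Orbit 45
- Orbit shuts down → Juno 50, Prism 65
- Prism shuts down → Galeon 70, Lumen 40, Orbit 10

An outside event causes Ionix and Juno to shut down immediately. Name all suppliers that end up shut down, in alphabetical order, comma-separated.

Round 1 — Ionix, Juno shut down (initial).
  Axion: +50+70 → 120 ≥ 30
  Galeon: +60 → 60 < 90
  Lumen: +95 → 95 ≥ 30
  Orbit: +35 → 35 < 100
Round 2 — Axion, Lumen shut down.
  Galeon: +30 → 90 ≥ 90
  Orbit: +10+45 → 90 < 100
Round 3 — Galeon shuts down.
  Prism: +30 → 30 < 60
No further shutdowns.

Axion, Galeon, Ionix, Juno, Lumen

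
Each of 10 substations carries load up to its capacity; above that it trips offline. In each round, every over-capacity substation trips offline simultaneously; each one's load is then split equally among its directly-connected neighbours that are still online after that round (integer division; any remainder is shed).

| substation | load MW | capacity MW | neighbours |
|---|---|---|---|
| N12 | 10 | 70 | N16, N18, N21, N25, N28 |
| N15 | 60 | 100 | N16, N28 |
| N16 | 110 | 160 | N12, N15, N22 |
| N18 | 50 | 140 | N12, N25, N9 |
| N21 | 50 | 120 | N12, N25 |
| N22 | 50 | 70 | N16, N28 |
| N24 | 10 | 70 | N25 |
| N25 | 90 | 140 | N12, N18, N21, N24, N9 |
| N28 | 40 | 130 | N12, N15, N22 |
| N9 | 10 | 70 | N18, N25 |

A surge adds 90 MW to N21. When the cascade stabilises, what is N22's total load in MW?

Round 1 — N21 at 140 > 120. N21 trips offline.
  N21 sheds 140 MW to N12, N25: 70 each.
    N12: 10+70 = 80 > 70
    N25: 90+70 = 160 > 140
Round 2 — N12, N25 trip offline.
  N12 sheds 80 MW to N16, N18, N28: 26 each (2 lost).
    N16: 110+26 = 136 ≤ 160
    N18: 50+26 = 76 ≤ 140
    N28: 40+26 = 66 ≤ 130
  N25 sheds 160 MW to N18, N24, N9: 53 each (1 lost).
    N18: 76+53 = 129 ≤ 140
    N24: 10+53 = 63 ≤ 70
    N9: 10+53 = 63 ≤ 70
No further trips.

50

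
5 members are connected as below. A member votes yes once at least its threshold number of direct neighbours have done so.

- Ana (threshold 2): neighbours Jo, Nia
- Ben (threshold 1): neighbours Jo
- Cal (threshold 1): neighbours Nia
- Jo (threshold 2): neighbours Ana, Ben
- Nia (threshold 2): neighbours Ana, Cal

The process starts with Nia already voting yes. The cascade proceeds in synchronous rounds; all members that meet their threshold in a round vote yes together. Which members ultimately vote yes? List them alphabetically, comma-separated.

Round 1 — Nia votes yes (initial).
Round 2 — checking thresholds:
  Ana: 1 of 2 neighbours < 2, below threshold.
  Cal: 1 of 1 neighbours ≥ 1, votes yes.
Round 3 — no new yes votes; cascade stops.

Cal, Nia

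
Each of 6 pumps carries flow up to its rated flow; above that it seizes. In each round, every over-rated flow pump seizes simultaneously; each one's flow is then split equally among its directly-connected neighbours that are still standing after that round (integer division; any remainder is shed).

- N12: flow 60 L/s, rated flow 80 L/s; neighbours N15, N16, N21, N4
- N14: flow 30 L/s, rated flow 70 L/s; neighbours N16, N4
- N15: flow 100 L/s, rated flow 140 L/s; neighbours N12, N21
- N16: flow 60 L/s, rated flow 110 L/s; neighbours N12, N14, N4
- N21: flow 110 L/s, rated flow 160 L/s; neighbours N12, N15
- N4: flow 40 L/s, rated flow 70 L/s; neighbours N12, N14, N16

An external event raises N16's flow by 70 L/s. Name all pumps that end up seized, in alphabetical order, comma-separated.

Round 1 — N16 at 130 > 110. N16 seizes.
  N16 sheds 130 L/s to N12, N14, N4: 43 each (1 lost).
    N12: 60+43 = 103 > 80
    N14: 30+43 = 73 > 70
    N4: 40+43 = 83 > 70
Round 2 — N12, N14, N4 seize.
  N12 sheds 103 L/s to N15, N21: 51 each (1 lost).
    N15: 100+51 = 151 > 140
    N21: 110+51 = 161 > 160
  N14 sheds 73 L/s: no online neighbours, lost.
  N4 sheds 83 L/s: no online neighbours, lost.
Round 3 — N15, N21 seize.
  N15 sheds 151 L/s: no online neighbours, lost.
  N21 sheds 161 L/s: no online neighbours, lost.
No further seizures.

N12, N14, N15, N16, N21, N4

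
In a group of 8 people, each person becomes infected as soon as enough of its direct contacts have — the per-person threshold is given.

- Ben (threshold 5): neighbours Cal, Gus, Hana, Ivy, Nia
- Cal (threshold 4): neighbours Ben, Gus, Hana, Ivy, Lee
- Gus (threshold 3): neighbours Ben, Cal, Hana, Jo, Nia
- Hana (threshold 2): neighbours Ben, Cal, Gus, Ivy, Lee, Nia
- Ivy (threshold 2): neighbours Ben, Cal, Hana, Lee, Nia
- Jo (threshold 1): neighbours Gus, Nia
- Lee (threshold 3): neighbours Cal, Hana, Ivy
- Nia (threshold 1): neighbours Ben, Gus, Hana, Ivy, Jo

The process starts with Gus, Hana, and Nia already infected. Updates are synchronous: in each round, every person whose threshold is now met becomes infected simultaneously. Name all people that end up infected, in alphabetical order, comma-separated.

Gus, Hana, Ivy, Jo, Nia

Round 1 — Gus, Hana, Nia become infected (initial).
Round 2 — checking thresholds:
  Ben: 3 of 5 neighbours < 5, holds.
  Cal: 2 of 5 neighbours < 4, holds.
  Ivy: 2 of 5 neighbours ≥ 2, becomes infected.
  Jo: 2 of 2 neighbours ≥ 1, becomes infected.
  Lee: 1 of 3 neighbours < 3, holds.
Round 3 — no new infections; cascade stops.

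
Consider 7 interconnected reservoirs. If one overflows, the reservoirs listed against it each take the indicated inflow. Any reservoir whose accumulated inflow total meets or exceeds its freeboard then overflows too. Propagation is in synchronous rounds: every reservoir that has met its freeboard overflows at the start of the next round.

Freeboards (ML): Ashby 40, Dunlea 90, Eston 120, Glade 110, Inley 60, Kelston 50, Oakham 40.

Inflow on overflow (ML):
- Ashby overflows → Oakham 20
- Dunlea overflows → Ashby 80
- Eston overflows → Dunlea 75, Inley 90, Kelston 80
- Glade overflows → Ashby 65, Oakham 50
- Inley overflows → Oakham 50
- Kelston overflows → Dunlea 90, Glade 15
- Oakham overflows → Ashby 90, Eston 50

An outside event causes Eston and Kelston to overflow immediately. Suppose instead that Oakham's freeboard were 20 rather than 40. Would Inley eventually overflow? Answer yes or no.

With Oakham's freeboard at 20:
Round 1 — Eston, Kelston overflow (initial).
  Dunlea: +75+90 → 165 ≥ 90
  Glade: +15 → 15 < 110
  Inley: +90 → 90 ≥ 60
Round 2 — Dunlea, Inley overflow.
  Ashby: +80 → 80 ≥ 40
  Oakham: +50 → 50 ≥ 20
Round 3 — Ashby, Oakham overflow.
No further overflows.

yes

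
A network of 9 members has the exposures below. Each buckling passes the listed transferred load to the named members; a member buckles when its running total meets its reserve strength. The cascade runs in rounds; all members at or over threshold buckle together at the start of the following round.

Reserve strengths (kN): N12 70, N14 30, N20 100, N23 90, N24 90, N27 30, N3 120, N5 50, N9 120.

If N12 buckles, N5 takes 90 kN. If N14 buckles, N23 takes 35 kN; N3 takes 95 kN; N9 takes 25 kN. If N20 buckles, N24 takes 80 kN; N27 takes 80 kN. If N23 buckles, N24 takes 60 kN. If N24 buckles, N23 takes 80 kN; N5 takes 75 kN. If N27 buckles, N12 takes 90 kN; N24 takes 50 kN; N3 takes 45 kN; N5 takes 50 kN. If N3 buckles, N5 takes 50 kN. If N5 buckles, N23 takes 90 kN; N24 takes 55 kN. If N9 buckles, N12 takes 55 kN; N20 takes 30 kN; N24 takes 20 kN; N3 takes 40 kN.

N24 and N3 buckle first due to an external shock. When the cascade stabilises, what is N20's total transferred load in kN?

Round 1 — N24, N3 buckle (initial).
  N23: +80 → 80 < 90
  N5: +75+50 → 125 ≥ 50
Round 2 — N5 buckles.
  N23: +90 → 170 ≥ 90
Round 3 — N23 buckles.
No further bucklings.

0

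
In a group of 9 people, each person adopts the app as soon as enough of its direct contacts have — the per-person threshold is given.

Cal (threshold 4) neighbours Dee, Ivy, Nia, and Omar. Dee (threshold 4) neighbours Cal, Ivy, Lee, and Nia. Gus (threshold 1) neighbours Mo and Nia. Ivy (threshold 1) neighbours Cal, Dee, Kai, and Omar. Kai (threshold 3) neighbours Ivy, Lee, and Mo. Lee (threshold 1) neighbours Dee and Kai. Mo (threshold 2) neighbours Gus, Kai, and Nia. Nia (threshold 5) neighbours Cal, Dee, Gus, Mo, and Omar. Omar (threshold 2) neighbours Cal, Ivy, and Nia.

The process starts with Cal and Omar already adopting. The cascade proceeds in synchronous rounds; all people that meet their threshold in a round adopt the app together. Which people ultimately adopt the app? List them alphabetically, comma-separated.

Cal, Ivy, Omar

Round 1 — Cal, Omar adopt the app (initial).
Round 2 — checking thresholds:
  Dee: 1 of 4 neighbours < 4, holds.
  Ivy: 2 of 4 neighbours ≥ 1, adopts the app.
  Nia: 2 of 5 neighbours < 5, holds.
Round 3 — no new adoptions; cascade stops.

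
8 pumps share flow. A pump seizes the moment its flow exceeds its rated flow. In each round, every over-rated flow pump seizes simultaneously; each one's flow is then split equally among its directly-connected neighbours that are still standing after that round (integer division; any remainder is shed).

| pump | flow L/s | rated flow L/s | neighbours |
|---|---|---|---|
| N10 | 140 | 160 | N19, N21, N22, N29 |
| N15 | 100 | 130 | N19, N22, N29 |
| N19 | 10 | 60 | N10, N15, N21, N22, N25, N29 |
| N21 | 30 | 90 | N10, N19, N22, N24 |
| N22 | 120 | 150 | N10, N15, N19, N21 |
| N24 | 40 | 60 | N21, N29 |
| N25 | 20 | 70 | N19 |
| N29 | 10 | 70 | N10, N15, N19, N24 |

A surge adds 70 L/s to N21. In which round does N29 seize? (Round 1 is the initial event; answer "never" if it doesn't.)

Round 1 — N21 at 100 > 90. N21 seizes.
  N21 sheds 100 L/s to N10, N19, N22, N24: 25 each.
    N10: 140+25 = 165 > 160
    N19: 10+25 = 35 ≤ 60
    N22: 120+25 = 145 ≤ 150
    N24: 40+25 = 65 > 60
Round 2 — N10, N24 seize.
  N10 sheds 165 L/s to N19, N22, N29: 55 each.
    N19: 35+55 = 90 > 60
    N22: 145+55 = 200 > 150
    N29: 10+55 = 65 ≤ 70
  N24 sheds 65 L/s to N29: 65 each.
    N29: 65+65 = 130 > 70
Round 3 — N19, N22, N29 seize.
  N19 sheds 90 L/s to N15, N25: 45 each.
    N15: 100+45 = 145 > 130
    N25: 20+45 = 65 ≤ 70
  N22 sheds 200 L/s to N15: 200 each.
    N15: 145+200 = 345 > 130
  N29 sheds 130 L/s to N15: 130 each.
    N15: 345+130 = 475 > 130
Round 4 — N15 seizes.
  N15 sheds 475 L/s: no online neighbours, lost.
No further seizures.

3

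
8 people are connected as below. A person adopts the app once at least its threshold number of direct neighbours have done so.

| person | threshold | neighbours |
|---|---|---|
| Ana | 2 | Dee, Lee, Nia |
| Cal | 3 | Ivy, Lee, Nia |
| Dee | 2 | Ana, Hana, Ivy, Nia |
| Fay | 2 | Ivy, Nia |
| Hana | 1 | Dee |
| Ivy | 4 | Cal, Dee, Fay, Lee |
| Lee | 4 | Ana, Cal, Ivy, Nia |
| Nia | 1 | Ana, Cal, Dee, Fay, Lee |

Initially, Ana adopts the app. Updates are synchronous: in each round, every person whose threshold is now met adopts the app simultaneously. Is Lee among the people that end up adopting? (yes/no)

Round 1 — Ana adopts the app (initial).
Round 2 — checking thresholds:
  Dee: 1 of 4 neighbours < 2, below threshold.
  Lee: 1 of 4 neighbours < 4, below threshold.
  Nia: 1 of 5 neighbours ≥ 1, adopts the app.
Round 3 — checking thresholds:
  Cal: 1 of 3 neighbours < 3, below threshold.
  Dee: 2 of 4 neighbours ≥ 2, adopts the app.
  Fay: 1 of 2 neighbours < 2, below threshold.
  Lee: 2 of 4 neighbours < 4, below threshold.
Round 4 — checking thresholds:
  Cal: 1 of 3 neighbours < 3, below threshold.
  Fay: 1 of 2 neighbours < 2, below threshold.
  Hana: 1 of 1 neighbours ≥ 1, adopts the app.
  Ivy: 1 of 4 neighbours < 4, below threshold.
  Lee: 2 of 4 neighbours < 4, below threshold.
Round 5 — no new adoptions; cascade stops.

no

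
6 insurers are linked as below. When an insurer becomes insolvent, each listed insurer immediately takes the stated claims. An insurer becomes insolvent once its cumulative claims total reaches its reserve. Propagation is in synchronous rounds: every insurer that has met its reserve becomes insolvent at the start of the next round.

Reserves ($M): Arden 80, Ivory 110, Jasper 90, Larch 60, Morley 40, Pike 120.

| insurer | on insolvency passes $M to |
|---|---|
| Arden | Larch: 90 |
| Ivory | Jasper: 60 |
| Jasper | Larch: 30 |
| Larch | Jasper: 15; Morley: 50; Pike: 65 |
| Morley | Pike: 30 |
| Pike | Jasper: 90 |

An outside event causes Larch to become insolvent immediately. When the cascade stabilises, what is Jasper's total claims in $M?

15

Round 1 — Larch becomes insolvent (initial).
  Jasper: +15 → 15 < 90
  Morley: +50 → 50 ≥ 40
  Pike: +65 → 65 < 120
Round 2 — Morley becomes insolvent.
  Pike: +30 → 95 < 120
No further insolvencies.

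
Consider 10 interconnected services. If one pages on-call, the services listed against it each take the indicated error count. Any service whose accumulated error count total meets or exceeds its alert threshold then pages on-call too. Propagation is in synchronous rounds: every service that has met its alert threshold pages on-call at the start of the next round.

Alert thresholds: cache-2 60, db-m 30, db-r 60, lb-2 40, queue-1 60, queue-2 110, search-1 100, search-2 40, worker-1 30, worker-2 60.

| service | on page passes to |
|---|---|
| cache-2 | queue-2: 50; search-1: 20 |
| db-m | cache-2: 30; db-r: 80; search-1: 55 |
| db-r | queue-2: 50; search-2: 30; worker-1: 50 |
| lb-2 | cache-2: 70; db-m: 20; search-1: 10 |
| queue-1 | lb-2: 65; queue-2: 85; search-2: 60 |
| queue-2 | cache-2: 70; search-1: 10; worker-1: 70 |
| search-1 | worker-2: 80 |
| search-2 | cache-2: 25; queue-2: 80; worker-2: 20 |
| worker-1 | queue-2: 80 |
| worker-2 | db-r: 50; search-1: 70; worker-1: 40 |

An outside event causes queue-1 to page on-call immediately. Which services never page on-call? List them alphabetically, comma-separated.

Round 1 — queue-1 pages on-call (initial).
  lb-2: +65 → 65 ≥ 40
  queue-2: +85 → 85 < 110
  search-2: +60 → 60 ≥ 40
Round 2 — lb-2, search-2 page on-call.
  cache-2: +70+25 → 95 ≥ 60
  db-m: +20 → 20 < 30
  queue-2: +80 → 165 ≥ 110
  search-1: +10 → 10 < 100
  worker-2: +20 → 20 < 60
Round 3 — cache-2, queue-2 page on-call.
  search-1: +20+10 → 40 < 100
  worker-1: +70 → 70 ≥ 30
Round 4 — worker-1 pages on-call.
No further pages.

db-m, db-r, search-1, worker-2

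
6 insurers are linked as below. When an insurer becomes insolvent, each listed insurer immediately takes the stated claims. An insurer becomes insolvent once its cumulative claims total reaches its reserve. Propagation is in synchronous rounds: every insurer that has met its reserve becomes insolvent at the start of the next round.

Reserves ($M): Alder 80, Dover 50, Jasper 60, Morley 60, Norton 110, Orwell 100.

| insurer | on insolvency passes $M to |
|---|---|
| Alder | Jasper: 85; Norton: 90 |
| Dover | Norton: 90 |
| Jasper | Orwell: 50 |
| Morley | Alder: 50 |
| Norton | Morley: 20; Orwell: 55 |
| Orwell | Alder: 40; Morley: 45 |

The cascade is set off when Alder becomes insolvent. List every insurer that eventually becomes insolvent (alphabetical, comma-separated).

Alder, Jasper

Round 1 — Alder becomes insolvent (initial).
  Jasper: +85 → 85 ≥ 60
  Norton: +90 → 90 < 110
Round 2 — Jasper becomes insolvent.
  Orwell: +50 → 50 < 100
No further insolvencies.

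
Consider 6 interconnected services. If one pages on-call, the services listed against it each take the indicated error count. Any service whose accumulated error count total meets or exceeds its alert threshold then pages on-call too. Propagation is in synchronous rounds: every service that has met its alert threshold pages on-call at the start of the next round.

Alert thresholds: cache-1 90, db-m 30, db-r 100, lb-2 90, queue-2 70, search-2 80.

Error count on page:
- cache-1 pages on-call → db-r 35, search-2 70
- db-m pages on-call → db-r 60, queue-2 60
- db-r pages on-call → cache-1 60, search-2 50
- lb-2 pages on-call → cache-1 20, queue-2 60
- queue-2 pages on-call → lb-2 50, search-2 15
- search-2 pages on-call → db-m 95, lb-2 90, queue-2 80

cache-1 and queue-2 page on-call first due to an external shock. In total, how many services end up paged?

5

Round 1 — cache-1, queue-2 page on-call (initial).
  db-r: +35 → 35 < 100
  lb-2: +50 → 50 < 90
  search-2: +70+15 → 85 ≥ 80
Round 2 — search-2 pages on-call.
  db-m: +95 → 95 ≥ 30
  lb-2: +90 → 140 ≥ 90
Round 3 — db-m, lb-2 page on-call.
  db-r: +60 → 95 < 100
No further pages.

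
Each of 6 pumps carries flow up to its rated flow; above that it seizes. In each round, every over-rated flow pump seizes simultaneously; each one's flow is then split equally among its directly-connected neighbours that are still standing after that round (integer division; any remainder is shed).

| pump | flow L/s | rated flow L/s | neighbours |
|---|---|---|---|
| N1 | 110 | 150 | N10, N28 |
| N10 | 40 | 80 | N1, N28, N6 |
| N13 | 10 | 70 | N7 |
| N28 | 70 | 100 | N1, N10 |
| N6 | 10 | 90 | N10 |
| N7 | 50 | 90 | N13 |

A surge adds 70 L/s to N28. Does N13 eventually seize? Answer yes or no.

no

Round 1 — N28 at 140 > 100. N28 seizes.
  N28 sheds 140 L/s to N1, N10: 70 each.
    N1: 110+70 = 180 > 150
    N10: 40+70 = 110 > 80
Round 2 — N1, N10 seize.
  N1 sheds 180 L/s: no online neighbours, lost.
  N10 sheds 110 L/s to N6: 110 each.
    N6: 10+110 = 120 > 90
Round 3 — N6 seizes.
  N6 sheds 120 L/s: no online neighbours, lost.
No further seizures.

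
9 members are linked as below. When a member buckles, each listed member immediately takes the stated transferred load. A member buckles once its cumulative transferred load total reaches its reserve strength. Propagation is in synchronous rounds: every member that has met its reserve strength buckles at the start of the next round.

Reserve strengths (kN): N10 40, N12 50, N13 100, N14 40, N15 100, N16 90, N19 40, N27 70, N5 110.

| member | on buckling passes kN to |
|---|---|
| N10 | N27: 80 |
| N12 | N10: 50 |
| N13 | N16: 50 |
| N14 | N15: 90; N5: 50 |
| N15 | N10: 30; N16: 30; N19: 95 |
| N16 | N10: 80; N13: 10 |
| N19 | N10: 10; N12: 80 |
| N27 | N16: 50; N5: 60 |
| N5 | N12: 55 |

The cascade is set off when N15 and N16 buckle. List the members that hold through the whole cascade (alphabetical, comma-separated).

N13, N14, N5

Round 1 — N15, N16 buckle (initial).
  N10: +30+80 → 110 ≥ 40
  N13: +10 → 10 < 100
  N19: +95 → 95 ≥ 40
Round 2 — N10, N19 buckle.
  N12: +80 → 80 ≥ 50
  N27: +80 → 80 ≥ 70
Round 3 — N12, N27 buckle.
  N5: +60 → 60 < 110
No further bucklings.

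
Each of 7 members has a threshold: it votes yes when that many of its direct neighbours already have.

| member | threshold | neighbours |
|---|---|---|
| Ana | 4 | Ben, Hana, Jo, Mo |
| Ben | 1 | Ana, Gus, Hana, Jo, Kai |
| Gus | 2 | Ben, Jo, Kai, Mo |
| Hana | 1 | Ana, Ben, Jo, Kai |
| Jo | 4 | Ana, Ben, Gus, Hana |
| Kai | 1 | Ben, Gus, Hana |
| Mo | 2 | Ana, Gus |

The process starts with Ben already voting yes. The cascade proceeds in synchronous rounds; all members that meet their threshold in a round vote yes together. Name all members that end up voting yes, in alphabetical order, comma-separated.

Round 1 — Ben votes yes (initial).
Round 2 — checking thresholds:
  Ana: 1 of 4 neighbours < 4, not yet.
  Gus: 1 of 4 neighbours < 2, not yet.
  Hana: 1 of 4 neighbours ≥ 1, votes yes.
  Jo: 1 of 4 neighbours < 4, not yet.
  Kai: 1 of 3 neighbours ≥ 1, votes yes.
Round 3 — checking thresholds:
  Ana: 2 of 4 neighbours < 4, not yet.
  Gus: 2 of 4 neighbours ≥ 2, votes yes.
  Jo: 2 of 4 neighbours < 4, not yet.
Round 4 — no new yes votes; cascade stops.

Ben, Gus, Hana, Kai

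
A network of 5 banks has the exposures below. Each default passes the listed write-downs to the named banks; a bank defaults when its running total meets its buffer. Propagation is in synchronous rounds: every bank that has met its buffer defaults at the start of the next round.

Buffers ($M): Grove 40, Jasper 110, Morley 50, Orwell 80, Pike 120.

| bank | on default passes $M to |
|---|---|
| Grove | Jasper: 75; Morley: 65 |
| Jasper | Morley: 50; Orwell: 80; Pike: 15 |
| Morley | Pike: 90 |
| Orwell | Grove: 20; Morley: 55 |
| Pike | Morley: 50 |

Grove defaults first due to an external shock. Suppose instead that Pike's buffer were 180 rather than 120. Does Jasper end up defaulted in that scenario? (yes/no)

With Pike's buffer at 180:
Round 1 — Grove defaults (initial).
  Jasper: +75 → 75 < 110
  Morley: +65 → 65 ≥ 50
Round 2 — Morley defaults.
  Pike: +90 → 90 < 180
No further defaults.

no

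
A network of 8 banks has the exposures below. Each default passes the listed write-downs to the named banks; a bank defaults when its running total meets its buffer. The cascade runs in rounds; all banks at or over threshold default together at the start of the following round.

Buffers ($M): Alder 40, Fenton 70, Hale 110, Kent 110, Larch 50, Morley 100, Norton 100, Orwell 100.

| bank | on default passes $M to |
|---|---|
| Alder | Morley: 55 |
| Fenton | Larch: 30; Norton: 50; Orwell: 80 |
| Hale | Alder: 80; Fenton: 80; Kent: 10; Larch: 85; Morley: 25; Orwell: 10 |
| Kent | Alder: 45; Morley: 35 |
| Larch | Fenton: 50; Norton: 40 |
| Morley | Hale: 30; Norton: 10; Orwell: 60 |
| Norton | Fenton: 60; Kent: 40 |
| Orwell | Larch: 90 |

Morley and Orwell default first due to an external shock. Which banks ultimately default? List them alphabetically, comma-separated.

Larch, Morley, Orwell

Round 1 — Morley, Orwell default (initial).
  Hale: +30 → 30 < 110
  Larch: +90 → 90 ≥ 50
  Norton: +10 → 10 < 100
Round 2 — Larch defaults.
  Fenton: +50 → 50 < 70
  Norton: +40 → 50 < 100
No further defaults.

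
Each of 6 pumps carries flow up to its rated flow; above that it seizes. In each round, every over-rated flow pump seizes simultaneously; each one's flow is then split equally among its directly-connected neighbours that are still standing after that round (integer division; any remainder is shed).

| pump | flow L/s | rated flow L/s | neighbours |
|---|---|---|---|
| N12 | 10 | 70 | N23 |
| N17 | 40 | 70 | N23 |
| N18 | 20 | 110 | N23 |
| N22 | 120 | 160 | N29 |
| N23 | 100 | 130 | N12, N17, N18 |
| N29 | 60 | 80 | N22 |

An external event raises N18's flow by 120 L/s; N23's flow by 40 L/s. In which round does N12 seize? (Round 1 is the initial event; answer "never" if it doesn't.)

2

Round 1 — N18 at 140 > 110; N23 at 140 > 130. N18, N23 seize.
  N18 sheds 140 L/s: no online neighbours, lost.
  N23 sheds 140 L/s to N12, N17: 70 each.
    N12: 10+70 = 80 > 70
    N17: 40+70 = 110 > 70
Round 2 — N12, N17 seize.
  N12 sheds 80 L/s: no online neighbours, lost.
  N17 sheds 110 L/s: no online neighbours, lost.
No further seizures.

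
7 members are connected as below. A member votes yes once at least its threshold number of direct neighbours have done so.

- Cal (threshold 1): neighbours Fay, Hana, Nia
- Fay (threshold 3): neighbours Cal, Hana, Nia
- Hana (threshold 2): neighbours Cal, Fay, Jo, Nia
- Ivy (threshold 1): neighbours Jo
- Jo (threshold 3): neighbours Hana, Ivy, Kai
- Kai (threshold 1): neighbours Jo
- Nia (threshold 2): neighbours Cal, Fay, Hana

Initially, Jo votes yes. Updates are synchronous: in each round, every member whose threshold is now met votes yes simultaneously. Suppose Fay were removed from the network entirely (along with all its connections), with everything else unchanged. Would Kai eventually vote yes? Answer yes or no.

With Fay removed:
Round 1 — Jo votes yes (initial).
Round 2 — checking thresholds:
  Hana: 1 of 3 neighbours < 2, below threshold.
  Ivy: 1 of 1 neighbours ≥ 1, votes yes.
  Kai: 1 of 1 neighbours ≥ 1, votes yes.
Round 3 — no new yes votes; cascade stops.

yes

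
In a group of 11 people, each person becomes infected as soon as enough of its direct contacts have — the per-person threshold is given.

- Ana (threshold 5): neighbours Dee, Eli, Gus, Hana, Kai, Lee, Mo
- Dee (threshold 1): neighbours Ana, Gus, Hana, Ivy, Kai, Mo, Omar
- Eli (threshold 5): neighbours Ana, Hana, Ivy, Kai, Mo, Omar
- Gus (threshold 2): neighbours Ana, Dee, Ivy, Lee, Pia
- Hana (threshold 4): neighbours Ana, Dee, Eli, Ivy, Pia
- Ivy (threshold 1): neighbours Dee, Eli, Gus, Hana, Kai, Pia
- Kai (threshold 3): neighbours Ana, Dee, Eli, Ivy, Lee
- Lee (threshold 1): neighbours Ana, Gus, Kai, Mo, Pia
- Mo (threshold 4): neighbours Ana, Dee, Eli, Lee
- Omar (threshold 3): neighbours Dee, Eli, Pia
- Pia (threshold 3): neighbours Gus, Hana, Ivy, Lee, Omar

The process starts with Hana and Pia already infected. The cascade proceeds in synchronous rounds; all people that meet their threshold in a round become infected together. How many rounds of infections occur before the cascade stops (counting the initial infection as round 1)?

Round 1 — Hana, Pia become infected (initial).
Round 2 — checking thresholds:
  Ana: 1 of 7 neighbours < 5, below threshold.
  Dee: 1 of 7 neighbours ≥ 1, becomes infected.
  Eli: 1 of 6 neighbours < 5, below threshold.
  Gus: 1 of 5 neighbours < 2, below threshold.
  Ivy: 2 of 6 neighbours ≥ 1, becomes infected.
  Lee: 1 of 5 neighbours ≥ 1, becomes infected.
  Omar: 1 of 3 neighbours < 3, below threshold.
Round 3 — checking thresholds:
  Ana: 3 of 7 neighbours < 5, below threshold.
  Eli: 2 of 6 neighbours < 5, below threshold.
  Gus: 4 of 5 neighbours ≥ 2, becomes infected.
  Kai: 3 of 5 neighbours ≥ 3, becomes infected.
  Mo: 2 of 4 neighbours < 4, below threshold.
  Omar: 2 of 3 neighbours < 3, below threshold.
Round 4 — checking thresholds:
  Ana: 5 of 7 neighbours ≥ 5, becomes infected.
  Eli: 3 of 6 neighbours < 5, below threshold.
  Mo: 2 of 4 neighbours < 4, below threshold.
  Omar: 2 of 3 neighbours < 3, below threshold.
Round 5 — no new infections; cascade stops.

4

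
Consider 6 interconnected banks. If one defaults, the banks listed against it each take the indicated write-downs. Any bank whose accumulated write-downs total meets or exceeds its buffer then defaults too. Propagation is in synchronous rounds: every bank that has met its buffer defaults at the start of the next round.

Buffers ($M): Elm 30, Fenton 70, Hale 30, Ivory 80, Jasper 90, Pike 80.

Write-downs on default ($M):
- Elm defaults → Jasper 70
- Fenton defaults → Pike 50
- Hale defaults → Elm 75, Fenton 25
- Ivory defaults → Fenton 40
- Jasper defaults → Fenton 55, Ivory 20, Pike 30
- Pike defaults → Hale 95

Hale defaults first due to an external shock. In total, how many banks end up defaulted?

2

Round 1 — Hale defaults (initial).
  Elm: +75 → 75 ≥ 30
  Fenton: +25 → 25 < 70
Round 2 — Elm defaults.
  Jasper: +70 → 70 < 90
No further defaults.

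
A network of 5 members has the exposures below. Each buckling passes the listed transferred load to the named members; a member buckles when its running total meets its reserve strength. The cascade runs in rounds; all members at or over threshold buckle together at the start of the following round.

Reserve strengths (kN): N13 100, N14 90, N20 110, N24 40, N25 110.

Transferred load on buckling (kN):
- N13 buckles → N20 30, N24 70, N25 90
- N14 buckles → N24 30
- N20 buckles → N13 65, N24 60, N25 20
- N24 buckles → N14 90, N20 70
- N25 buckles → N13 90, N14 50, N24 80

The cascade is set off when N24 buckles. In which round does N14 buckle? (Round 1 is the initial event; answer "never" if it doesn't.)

2

Round 1 — N24 buckles (initial).
  N14: +90 → 90 ≥ 90
  N20: +70 → 70 < 110
Round 2 — N14 buckles.
No further bucklings.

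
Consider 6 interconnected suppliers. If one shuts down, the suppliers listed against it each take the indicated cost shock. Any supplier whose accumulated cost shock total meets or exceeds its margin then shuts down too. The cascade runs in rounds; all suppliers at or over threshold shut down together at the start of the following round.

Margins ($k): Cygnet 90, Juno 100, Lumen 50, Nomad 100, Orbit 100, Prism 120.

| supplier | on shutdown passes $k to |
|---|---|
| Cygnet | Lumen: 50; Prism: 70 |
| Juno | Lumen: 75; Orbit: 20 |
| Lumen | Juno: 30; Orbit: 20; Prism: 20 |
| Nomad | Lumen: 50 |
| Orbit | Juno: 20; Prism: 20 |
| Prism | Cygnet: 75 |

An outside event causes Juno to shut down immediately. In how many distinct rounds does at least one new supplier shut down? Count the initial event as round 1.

Round 1 — Juno shuts down (initial).
  Lumen: +75 → 75 ≥ 50
  Orbit: +20 → 20 < 100
Round 2 — Lumen shuts down.
  Orbit: +20 → 40 < 100
  Prism: +20 → 20 < 120
No further shutdowns.

2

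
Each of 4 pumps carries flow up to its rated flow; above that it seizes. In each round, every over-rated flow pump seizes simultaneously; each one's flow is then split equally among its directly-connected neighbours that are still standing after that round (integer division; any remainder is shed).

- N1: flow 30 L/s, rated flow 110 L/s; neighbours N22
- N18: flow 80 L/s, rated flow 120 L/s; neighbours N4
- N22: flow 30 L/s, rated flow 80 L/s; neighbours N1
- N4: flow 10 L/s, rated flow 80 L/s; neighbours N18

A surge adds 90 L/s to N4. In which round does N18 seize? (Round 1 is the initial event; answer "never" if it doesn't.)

2

Round 1 — N4 at 100 > 80. N4 seizes.
  N4 sheds 100 L/s to N18: 100 each.
    N18: 80+100 = 180 > 120
Round 2 — N18 seizes.
  N18 sheds 180 L/s: no online neighbours, lost.
No further seizures.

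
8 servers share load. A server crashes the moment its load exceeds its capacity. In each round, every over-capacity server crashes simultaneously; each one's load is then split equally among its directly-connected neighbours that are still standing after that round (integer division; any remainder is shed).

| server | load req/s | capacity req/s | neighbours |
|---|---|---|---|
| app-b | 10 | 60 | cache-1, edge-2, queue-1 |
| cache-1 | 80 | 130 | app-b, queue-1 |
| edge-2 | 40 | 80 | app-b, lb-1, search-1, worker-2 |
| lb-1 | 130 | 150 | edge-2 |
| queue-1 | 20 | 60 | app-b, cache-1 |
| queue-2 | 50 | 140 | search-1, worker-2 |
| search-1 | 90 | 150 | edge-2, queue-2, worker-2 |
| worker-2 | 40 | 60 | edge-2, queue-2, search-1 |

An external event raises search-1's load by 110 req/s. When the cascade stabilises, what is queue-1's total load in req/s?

Round 1 — search-1 at 200 > 150. search-1 crashes.
  search-1 sheds 200 req/s to edge-2, queue-2, worker-2: 66 each (2 lost).
    edge-2: 40+66 = 106 > 80
    queue-2: 50+66 = 116 ≤ 140
    worker-2: 40+66 = 106 > 60
Round 2 — edge-2, worker-2 crash.
  edge-2 sheds 106 req/s to app-b, lb-1: 53 each.
    app-b: 10+53 = 63 > 60
    lb-1: 130+53 = 183 > 150
  worker-2 sheds 106 req/s to queue-2: 106 each.
    queue-2: 116+106 = 222 > 140
Round 3 — app-b, lb-1, queue-2 crash.
  app-b sheds 63 req/s to cache-1, queue-1: 31 each (1 lost).
    cache-1: 80+31 = 111 ≤ 130
    queue-1: 20+31 = 51 ≤ 60
  lb-1 sheds 183 req/s: no online neighbours, lost.
  queue-2 sheds 222 req/s: no online neighbours, lost.
No further crashes.

51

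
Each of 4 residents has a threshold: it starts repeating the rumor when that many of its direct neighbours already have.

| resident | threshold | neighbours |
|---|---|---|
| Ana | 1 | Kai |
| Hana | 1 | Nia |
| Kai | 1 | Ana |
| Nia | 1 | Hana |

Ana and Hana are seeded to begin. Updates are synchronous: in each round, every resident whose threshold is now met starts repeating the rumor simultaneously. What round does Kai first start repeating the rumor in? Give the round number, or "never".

Round 1 — Ana, Hana start repeating the rumor (initial).
Round 2 — checking thresholds:
  Kai: 1 of 1 neighbours ≥ 1, starts repeating the rumor.
  Nia: 1 of 1 neighbours ≥ 1, starts repeating the rumor.
Round 3 — no new spreads; cascade stops.

2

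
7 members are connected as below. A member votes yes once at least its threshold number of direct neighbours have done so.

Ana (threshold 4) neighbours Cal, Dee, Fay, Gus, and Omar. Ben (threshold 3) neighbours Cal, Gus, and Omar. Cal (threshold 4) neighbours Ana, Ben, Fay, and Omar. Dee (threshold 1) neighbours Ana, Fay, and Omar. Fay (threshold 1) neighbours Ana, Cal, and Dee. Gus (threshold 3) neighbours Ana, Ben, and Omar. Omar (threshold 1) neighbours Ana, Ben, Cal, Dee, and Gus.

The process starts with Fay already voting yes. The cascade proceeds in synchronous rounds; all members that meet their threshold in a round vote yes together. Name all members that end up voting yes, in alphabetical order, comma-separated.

Dee, Fay, Omar

Round 1 — Fay votes yes (initial).
Round 2 — checking thresholds:
  Ana: 1 of 5 neighbours < 4, below threshold.
  Cal: 1 of 4 neighbours < 4, below threshold.
  Dee: 1 of 3 neighbours ≥ 1, votes yes.
Round 3 — checking thresholds:
  Ana: 2 of 5 neighbours < 4, below threshold.
  Cal: 1 of 4 neighbours < 4, below threshold.
  Omar: 1 of 5 neighbours ≥ 1, votes yes.
Round 4 — no new yes votes; cascade stops.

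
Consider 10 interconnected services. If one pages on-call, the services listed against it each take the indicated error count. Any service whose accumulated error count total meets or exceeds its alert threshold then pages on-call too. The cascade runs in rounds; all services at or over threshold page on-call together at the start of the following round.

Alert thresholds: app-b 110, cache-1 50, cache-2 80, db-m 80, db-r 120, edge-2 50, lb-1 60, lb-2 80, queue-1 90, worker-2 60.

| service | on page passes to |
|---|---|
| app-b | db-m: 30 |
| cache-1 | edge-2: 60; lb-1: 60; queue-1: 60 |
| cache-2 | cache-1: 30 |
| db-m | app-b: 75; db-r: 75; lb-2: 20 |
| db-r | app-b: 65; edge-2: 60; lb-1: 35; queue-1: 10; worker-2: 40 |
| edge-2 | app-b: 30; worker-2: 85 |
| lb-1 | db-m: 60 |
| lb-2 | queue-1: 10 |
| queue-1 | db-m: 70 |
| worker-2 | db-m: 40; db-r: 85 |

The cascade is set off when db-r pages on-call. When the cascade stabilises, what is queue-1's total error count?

10

Round 1 — db-r pages on-call (initial).
  app-b: +65 → 65 < 110
  edge-2: +60 → 60 ≥ 50
  lb-1: +35 → 35 < 60
  queue-1: +10 → 10 < 90
  worker-2: +40 → 40 < 60
Round 2 — edge-2 pages on-call.
  app-b: +30 → 95 < 110
  worker-2: +85 → 125 ≥ 60
Round 3 — worker-2 pages on-call.
  db-m: +40 → 40 < 80
No further pages.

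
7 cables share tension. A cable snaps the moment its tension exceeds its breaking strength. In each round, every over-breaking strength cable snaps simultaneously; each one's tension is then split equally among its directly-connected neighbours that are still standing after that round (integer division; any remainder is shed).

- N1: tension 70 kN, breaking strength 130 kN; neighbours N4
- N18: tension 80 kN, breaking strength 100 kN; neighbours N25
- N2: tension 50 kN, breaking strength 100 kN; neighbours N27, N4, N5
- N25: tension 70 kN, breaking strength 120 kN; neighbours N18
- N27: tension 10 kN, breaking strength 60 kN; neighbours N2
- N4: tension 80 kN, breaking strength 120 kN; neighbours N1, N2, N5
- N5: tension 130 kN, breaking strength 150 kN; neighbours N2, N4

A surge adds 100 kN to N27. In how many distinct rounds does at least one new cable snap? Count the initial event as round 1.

4

Round 1 — N27 at 110 > 60. N27 snaps.
  N27 sheds 110 kN to N2: 110 each.
    N2: 50+110 = 160 > 100
Round 2 — N2 snaps.
  N2 sheds 160 kN to N4, N5: 80 each.
    N4: 80+80 = 160 > 120
    N5: 130+80 = 210 > 150
Round 3 — N4, N5 snap.
  N4 sheds 160 kN to N1: 160 each.
    N1: 70+160 = 230 > 130
  N5 sheds 210 kN: no online neighbours, lost.
Round 4 — N1 snaps.
  N1 sheds 230 kN: no online neighbours, lost.
No further breaks.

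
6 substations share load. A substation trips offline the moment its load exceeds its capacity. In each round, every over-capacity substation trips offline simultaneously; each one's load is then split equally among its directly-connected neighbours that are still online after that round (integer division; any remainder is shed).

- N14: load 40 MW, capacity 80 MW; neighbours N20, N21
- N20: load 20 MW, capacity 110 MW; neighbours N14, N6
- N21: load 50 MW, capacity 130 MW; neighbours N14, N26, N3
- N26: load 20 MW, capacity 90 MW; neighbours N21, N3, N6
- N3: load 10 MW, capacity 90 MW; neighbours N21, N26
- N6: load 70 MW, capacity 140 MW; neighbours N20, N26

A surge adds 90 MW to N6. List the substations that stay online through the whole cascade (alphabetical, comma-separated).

N14, N20, N21, N3

Round 1 — N6 at 160 > 140. N6 trips offline.
  N6 sheds 160 MW to N20, N26: 80 each.
    N20: 20+80 = 100 ≤ 110
    N26: 20+80 = 100 > 90
Round 2 — N26 trips offline.
  N26 sheds 100 MW to N21, N3: 50 each.
    N21: 50+50 = 100 ≤ 130
    N3: 10+50 = 60 ≤ 90
No further trips.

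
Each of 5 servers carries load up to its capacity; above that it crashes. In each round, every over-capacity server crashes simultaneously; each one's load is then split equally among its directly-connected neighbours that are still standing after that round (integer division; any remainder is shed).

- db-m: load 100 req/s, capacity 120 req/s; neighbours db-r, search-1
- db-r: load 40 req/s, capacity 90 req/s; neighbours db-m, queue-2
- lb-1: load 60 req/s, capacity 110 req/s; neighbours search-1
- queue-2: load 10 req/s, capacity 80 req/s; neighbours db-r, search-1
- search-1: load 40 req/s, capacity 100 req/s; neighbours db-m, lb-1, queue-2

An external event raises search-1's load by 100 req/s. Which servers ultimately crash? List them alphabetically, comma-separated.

db-m, db-r, queue-2, search-1

Round 1 — search-1 at 140 > 100. search-1 crashes.
  search-1 sheds 140 req/s to db-m, lb-1, queue-2: 46 each (2 lost).
    db-m: 100+46 = 146 > 120
    lb-1: 60+46 = 106 ≤ 110
    queue-2: 10+46 = 56 ≤ 80
Round 2 — db-m crashes.
  db-m sheds 146 req/s to db-r: 146 each.
    db-r: 40+146 = 186 > 90
Round 3 — db-r crashes.
  db-r sheds 186 req/s to queue-2: 186 each.
    queue-2: 56+186 = 242 > 80
Round 4 — queue-2 crashes.
  queue-2 sheds 242 req/s: no online neighbours, lost.
No further crashes.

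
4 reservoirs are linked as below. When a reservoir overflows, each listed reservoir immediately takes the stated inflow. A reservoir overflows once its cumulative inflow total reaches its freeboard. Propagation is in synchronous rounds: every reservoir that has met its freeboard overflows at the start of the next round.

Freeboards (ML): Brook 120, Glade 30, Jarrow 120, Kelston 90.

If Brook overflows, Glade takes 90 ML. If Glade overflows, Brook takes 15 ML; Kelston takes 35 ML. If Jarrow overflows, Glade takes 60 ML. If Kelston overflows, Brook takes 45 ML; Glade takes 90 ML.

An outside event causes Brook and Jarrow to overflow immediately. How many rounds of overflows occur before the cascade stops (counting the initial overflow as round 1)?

2

Round 1 — Brook, Jarrow overflow (initial).
  Glade: +90+60 → 150 ≥ 30
Round 2 — Glade overflows.
  Kelston: +35 → 35 < 90
No further overflows.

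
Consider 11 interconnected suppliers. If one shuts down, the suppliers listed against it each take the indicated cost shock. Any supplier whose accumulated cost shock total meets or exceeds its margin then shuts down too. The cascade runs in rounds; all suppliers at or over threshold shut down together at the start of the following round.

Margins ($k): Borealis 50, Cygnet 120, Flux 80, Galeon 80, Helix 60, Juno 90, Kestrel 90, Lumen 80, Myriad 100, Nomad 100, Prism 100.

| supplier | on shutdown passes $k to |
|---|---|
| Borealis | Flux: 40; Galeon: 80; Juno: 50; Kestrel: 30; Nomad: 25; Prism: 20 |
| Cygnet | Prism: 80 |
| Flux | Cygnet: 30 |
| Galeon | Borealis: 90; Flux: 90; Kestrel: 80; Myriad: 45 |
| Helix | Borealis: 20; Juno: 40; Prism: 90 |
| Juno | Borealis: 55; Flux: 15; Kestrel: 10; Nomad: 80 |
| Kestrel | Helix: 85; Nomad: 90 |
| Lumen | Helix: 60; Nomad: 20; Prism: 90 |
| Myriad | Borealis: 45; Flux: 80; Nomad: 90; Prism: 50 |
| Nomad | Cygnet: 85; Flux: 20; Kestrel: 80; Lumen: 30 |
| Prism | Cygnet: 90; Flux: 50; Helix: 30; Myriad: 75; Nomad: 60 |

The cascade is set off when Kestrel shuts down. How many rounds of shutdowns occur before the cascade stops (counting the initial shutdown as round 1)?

2

Round 1 — Kestrel shuts down (initial).
  Helix: +85 → 85 ≥ 60
  Nomad: +90 → 90 < 100
Round 2 — Helix shuts down.
  Borealis: +20 → 20 < 50
  Juno: +40 → 40 < 90
  Prism: +90 → 90 < 100
No further shutdowns.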